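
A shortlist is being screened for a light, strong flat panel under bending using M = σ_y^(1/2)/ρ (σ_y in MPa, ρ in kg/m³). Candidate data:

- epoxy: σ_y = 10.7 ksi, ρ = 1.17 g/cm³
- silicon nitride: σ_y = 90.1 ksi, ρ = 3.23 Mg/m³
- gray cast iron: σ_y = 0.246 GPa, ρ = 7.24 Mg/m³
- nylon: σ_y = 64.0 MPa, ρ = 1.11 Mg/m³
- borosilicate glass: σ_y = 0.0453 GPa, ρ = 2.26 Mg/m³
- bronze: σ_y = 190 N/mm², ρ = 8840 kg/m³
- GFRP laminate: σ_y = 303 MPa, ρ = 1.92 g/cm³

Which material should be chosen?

Normalizing units and computing the index:
  epoxy: σ_y = 73.77 MPa, ρ = 1170 kg/m³
  silicon nitride: σ_y = 621.2 MPa, ρ = 3230 kg/m³
  gray cast iron: σ_y = 246.0 MPa, ρ = 7240 kg/m³
  nylon: σ_y = 64.00 MPa, ρ = 1110 kg/m³
  borosilicate glass: σ_y = 45.30 MPa, ρ = 2260 kg/m³
  bronze: σ_y = 190.0 MPa, ρ = 8840 kg/m³
  GFRP laminate: σ_y = 303.0 MPa, ρ = 1920 kg/m³
  GFRP laminate: M = 9.07×10⁻³
  silicon nitride: M = 7.72×10⁻³
  epoxy: M = 7.34×10⁻³
  nylon: M = 7.21×10⁻³
  borosilicate glass: M = 2.98×10⁻³
  gray cast iron: M = 2.17×10⁻³
  bronze: M = 1.56×10⁻³
The maximum is for GFRP laminate.

GFRP laminate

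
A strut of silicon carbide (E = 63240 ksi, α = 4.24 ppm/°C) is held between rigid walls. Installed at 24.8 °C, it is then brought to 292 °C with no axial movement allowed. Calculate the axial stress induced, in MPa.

E = 63240 ksi = 436.0 GPa.
ΔT = 267.2 K. Constrained thermal stress σ = E·α·ΔT = 436.0×10³ MPa × 4.24×10⁻⁶ × 267.2 = 494 MPa (compressive).

494 MPa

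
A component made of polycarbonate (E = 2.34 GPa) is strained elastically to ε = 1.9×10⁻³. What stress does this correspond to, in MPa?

σ = E·ε = 2340 MPa × 1.9×10⁻³ = 4.45 MPa.

4.45 MPa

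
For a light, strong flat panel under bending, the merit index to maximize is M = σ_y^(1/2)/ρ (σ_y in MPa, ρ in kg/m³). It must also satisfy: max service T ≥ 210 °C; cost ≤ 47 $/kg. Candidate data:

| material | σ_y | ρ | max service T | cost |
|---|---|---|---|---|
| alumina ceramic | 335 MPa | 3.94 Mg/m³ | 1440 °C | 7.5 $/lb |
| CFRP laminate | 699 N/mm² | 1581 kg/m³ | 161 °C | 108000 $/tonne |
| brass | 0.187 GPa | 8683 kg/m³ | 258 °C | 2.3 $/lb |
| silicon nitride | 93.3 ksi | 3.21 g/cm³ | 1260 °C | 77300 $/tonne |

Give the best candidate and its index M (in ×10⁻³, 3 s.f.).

Screen on constraints: max service T ≥ 210 °C; cost ≤ 47 $/kg. Survivors: alumina ceramic, brass.
Convert each candidate to consistent units, then evaluate M:
  alumina ceramic: σ_y = 335.0 MPa, ρ = 3940 kg/m³
  brass: σ_y = 187.0 MPa, ρ = 8683 kg/m³
  alumina ceramic: M = 4.65×10⁻³
  brass: M = 1.57×10⁻³
The maximum is for alumina ceramic.

alumina ceramic, M = 4.65×10⁻³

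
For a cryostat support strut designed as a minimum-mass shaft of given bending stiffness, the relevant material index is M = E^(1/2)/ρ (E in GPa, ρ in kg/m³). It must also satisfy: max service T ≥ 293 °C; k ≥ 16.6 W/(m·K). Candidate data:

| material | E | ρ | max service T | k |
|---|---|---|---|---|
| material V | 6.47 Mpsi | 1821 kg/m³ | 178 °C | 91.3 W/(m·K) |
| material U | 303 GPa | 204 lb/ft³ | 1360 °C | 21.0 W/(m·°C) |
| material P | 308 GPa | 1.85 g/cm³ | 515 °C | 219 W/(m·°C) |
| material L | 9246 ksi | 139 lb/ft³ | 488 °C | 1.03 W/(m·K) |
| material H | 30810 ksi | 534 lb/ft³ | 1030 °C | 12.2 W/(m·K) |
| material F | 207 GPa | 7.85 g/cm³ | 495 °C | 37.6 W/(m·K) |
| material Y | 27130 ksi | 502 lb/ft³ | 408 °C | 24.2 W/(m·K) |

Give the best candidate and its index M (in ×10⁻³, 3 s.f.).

Screen on constraints: max service T ≥ 293 °C; k ≥ 16.6 W/(m·K). Survivors: material U, material P, material F, material Y.
After converting to SI:
  material U: E = 303.0 GPa, ρ = 3268 kg/m³
  material P: E = 308.0 GPa, ρ = 1850 kg/m³
  material F: E = 207.0 GPa, ρ = 7850 kg/m³
  material Y: E = 187.1 GPa, ρ = 8041 kg/m³
  material P: M = 9.49×10⁻³
  material U: M = 5.33×10⁻³
  material F: M = 1.83×10⁻³
  material Y: M = 1.70×10⁻³
Highest index: material P.

material P, M = 9.49×10⁻³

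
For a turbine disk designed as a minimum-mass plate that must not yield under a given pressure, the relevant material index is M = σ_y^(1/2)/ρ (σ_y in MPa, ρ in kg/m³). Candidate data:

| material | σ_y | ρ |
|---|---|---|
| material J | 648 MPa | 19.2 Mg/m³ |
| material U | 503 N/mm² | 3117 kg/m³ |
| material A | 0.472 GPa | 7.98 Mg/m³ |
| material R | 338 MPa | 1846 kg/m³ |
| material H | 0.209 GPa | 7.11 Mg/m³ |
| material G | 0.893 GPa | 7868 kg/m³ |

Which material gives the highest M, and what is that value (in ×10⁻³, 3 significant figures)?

material R, M = 9.96×10⁻³

Normalizing units and computing the index:
  material J: σ_y = 648.0 MPa, ρ = 19200 kg/m³
  material U: σ_y = 503.0 MPa, ρ = 3117 kg/m³
  material A: σ_y = 472.0 MPa, ρ = 7980 kg/m³
  material R: σ_y = 338.0 MPa, ρ = 1846 kg/m³
  material H: σ_y = 209.0 MPa, ρ = 7110 kg/m³
  material G: σ_y = 893.0 MPa, ρ = 7868 kg/m³
  material R: M = 9.96×10⁻³
  material U: M = 7.20×10⁻³
  material G: M = 3.80×10⁻³
  material A: M = 2.72×10⁻³
  material H: M = 2.03×10⁻³
  material J: M = 1.33×10⁻³
Material R has the largest M.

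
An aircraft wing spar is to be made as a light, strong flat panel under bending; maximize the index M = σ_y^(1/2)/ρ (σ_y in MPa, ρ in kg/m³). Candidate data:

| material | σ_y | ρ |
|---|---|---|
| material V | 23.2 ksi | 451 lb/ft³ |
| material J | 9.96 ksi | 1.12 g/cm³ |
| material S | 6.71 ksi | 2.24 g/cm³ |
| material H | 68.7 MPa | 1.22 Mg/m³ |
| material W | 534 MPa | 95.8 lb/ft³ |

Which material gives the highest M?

material W

After converting to SI:
  material V: σ_y = 160.0 MPa, ρ = 7224 kg/m³
  material J: σ_y = 68.67 MPa, ρ = 1120 kg/m³
  material S: σ_y = 46.26 MPa, ρ = 2240 kg/m³
  material H: σ_y = 68.70 MPa, ρ = 1220 kg/m³
  material W: σ_y = 534.0 MPa, ρ = 1535 kg/m³
  material W: M = 15.1×10⁻³
  material J: M = 7.40×10⁻³
  material H: M = 6.79×10⁻³
  material S: M = 3.04×10⁻³
  material V: M = 1.75×10⁻³
Material W has the largest M.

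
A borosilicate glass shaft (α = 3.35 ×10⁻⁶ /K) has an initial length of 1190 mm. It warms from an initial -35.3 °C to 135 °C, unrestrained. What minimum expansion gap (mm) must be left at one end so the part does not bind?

0.679 mm

ΔT = 135 − (-35.3) = 170.3 K.
ΔL = α·L₀·ΔT = 3.35×10⁻⁶ × 1190 mm × 170.3 K = 0.679 mm.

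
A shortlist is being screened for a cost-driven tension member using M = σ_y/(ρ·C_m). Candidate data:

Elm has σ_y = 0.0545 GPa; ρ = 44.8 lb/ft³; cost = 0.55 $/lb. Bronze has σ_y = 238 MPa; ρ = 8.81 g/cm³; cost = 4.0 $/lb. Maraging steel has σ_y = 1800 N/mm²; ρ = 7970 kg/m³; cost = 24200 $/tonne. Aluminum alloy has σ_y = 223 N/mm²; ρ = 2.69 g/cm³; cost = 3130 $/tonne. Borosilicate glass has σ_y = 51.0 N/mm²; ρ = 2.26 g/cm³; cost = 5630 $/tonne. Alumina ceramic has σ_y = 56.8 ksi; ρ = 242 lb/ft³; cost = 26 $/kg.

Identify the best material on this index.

Putting every candidate on a common basis:
  elm: σ_y = 54.50 MPa, ρ = 717.6 kg/m³, cost = 1.213 $/kg
  bronze: σ_y = 238.0 MPa, ρ = 8810 kg/m³, cost = 8.818 $/kg
  maraging steel: σ_y = 1800 MPa, ρ = 7970 kg/m³, cost = 24.20 $/kg
  aluminum alloy: σ_y = 223.0 MPa, ρ = 2690 kg/m³, cost = 3.130 $/kg
  borosilicate glass: σ_y = 51.00 MPa, ρ = 2260 kg/m³, cost = 5.630 $/kg
  alumina ceramic: σ_y = 391.6 MPa, ρ = 3876 kg/m³, cost = 26.00 $/kg
  elm: M = 62.6 kN·m per $
  aluminum alloy: M = 26.5 kN·m per $
  maraging steel: M = 9.33 kN·m per $
  borosilicate glass: M = 4.01 kN·m per $
  alumina ceramic: M = 3.89 kN·m per $
  bronze: M = 3.06 kN·m per $
Elm ranks first.

elm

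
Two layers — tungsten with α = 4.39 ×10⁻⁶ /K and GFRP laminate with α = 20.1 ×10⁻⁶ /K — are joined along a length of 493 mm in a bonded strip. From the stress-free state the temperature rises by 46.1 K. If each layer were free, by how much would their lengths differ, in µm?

Δα = |4.39 − 20.1|×10⁻⁶/K = 15.7×10⁻⁶/K.
ΔL_mismatch = Δα·L·ΔT = 15.7×10⁻⁶ × 493.0 mm × 46.1 K = 357 µm.

357 µm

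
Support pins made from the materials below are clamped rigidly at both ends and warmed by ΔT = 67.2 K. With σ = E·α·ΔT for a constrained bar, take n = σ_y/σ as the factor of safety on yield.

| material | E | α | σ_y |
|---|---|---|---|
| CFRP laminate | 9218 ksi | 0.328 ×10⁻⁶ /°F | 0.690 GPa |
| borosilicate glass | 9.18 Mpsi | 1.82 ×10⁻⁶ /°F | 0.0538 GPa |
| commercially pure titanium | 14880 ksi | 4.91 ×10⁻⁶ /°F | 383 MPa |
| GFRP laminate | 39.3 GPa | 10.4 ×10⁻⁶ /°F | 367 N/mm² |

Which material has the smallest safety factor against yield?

borosilicate glass

With everything in SI (GPa, ×10⁻⁶/K, MPa):
  CFRP laminate: E = 63.56, α = 0.590, σ_y = 690.0 → σ = 2.52 MPa, n = 274
  borosilicate glass: E = 63.29, α = 3.28, σ_y = 53.80 → σ = 13.9 MPa, n = 3.86
  commercially pure titanium: E = 102.6, α = 8.84, σ_y = 383.0 → σ = 60.9 MPa, n = 6.29
  GFRP laminate: E = 39.30, α = 18.7, σ_y = 367.0 → σ = 49.4 MPa, n = 7.42
Smallest n: borosilicate glass with n = 3.86.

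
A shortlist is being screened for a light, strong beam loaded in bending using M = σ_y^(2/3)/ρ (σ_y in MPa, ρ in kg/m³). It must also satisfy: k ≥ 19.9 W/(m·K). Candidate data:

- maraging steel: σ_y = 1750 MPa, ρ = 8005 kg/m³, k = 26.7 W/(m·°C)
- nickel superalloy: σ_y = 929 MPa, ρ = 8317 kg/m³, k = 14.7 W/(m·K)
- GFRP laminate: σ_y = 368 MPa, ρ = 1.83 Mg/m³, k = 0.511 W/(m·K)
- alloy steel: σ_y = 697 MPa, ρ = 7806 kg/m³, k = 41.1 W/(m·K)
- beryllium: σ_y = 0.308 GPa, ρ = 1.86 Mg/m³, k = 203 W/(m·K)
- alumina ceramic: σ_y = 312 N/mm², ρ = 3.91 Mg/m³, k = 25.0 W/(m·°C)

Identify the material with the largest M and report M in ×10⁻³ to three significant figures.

beryllium, M = 24.5×10⁻³

Screen on constraints: k ≥ 19.9 W/(m·K). Survivors: maraging steel, alloy steel, beryllium, alumina ceramic.
In SI units:
  maraging steel: σ_y = 1750 MPa, ρ = 8005 kg/m³
  alloy steel: σ_y = 697.0 MPa, ρ = 7806 kg/m³
  beryllium: σ_y = 308.0 MPa, ρ = 1860 kg/m³
  alumina ceramic: σ_y = 312.0 MPa, ρ = 3910 kg/m³
  beryllium: M = 24.5×10⁻³
  maraging steel: M = 18.1×10⁻³
  alumina ceramic: M = 11.8×10⁻³
  alloy steel: M = 10.1×10⁻³
Beryllium ranks first.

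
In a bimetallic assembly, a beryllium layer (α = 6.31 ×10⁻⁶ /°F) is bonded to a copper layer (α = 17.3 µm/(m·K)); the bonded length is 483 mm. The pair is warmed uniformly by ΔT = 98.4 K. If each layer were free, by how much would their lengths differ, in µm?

beryllium: α = 6.31×10⁻⁶/°F × 9/5 = 11.4×10⁻⁶/K.
Δα = |11.4 − 17.3|×10⁻⁶/K = 5.94×10⁻⁶/K.
ΔL_mismatch = Δα·L·ΔT = 5.94×10⁻⁶ × 483.0 mm × 98.4 K = 282 µm.

282 µm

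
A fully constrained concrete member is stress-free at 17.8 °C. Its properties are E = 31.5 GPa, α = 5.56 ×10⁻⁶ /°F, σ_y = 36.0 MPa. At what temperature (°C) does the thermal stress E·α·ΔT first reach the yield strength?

α = 5.56×10⁻⁶/°F × 9/5 = 10.0×10⁻⁶/K.
E·α·ΔT = 36.00 MPa ⇒ ΔT = 36.00 / (31.50×10³ × 10.0×10⁻⁶) = 114.2 K.
T = 17.8 + 114.2 = 132.0 °C.

132 °C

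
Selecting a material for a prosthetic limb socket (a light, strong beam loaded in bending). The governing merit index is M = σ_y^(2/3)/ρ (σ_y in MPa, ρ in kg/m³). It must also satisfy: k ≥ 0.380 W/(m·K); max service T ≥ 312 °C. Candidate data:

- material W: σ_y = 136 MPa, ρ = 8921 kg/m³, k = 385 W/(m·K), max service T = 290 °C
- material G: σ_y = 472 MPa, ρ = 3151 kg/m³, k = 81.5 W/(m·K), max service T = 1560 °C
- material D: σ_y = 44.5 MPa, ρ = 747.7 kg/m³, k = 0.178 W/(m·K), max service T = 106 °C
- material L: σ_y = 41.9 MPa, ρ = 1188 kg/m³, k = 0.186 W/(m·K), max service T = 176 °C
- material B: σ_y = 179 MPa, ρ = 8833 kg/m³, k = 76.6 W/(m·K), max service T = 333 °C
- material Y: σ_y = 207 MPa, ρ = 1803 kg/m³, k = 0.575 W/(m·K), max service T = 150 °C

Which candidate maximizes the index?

Screen on constraints: k ≥ 0.380 W/(m·K); max service T ≥ 312 °C. Survivors: material G, material B.
Per-candidate index values:
  material G: M = 19.2×10⁻³
  material B: M = 3.60×10⁻³
Material G ranks first.

material G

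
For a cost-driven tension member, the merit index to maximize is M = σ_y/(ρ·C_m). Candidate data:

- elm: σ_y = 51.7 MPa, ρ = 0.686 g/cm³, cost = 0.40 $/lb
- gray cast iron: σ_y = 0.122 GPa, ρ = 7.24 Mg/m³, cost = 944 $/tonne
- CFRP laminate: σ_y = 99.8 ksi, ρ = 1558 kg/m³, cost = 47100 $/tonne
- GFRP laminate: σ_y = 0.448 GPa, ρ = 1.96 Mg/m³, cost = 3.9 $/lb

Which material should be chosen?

Convert each candidate to consistent units, then evaluate M:
  elm: σ_y = 51.70 MPa, ρ = 686.0 kg/m³, cost = 0.8818 $/kg
  gray cast iron: σ_y = 122.0 MPa, ρ = 7240 kg/m³, cost = 0.9440 $/kg
  CFRP laminate: σ_y = 688.1 MPa, ρ = 1558 kg/m³, cost = 47.10 $/kg
  GFRP laminate: σ_y = 448.0 MPa, ρ = 1960 kg/m³, cost = 8.598 $/kg
  elm: M = 85.5 kN·m per $
  GFRP laminate: M = 26.6 kN·m per $
  gray cast iron: M = 17.9 kN·m per $
  CFRP laminate: M = 9.38 kN·m per $
Highest index: elm.

elm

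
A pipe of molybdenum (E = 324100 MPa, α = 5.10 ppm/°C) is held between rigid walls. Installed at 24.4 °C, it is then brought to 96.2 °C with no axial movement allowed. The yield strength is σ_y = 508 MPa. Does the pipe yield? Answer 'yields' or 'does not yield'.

does not yield

E = 324100 MPa = 324.1 GPa.
ΔT = 71.80 K. Constrained thermal stress σ = E·α·ΔT = 324.1×10³ MPa × 5.10×10⁻⁶ × 71.80 = 119 MPa (compressive).
Compare to σ_y = 508 MPa: σ < σ_y, so it does not yield.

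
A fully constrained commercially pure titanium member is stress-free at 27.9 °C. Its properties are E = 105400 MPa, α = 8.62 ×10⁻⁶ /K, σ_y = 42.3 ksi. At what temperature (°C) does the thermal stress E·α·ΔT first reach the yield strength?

349 °C

E = 105400 MPa = 105.4 GPa.
σ_y = 42.3 ksi = 291.6 MPa.
E·α·ΔT = 291.6 MPa ⇒ ΔT = 291.6 / (105.4×10³ × 8.62×10⁻⁶) = 321.0 K.
T = 27.9 + 321.0 = 348.9 °C.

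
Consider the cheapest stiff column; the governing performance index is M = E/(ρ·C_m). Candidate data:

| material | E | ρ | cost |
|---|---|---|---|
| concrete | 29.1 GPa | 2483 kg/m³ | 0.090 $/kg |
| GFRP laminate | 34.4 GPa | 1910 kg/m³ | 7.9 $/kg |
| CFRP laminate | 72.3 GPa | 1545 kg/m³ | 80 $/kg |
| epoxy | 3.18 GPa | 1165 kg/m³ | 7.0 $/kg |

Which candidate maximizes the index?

Per-candidate index values:
  concrete: M = 130 MN·m per $
  GFRP laminate: M = 2.28 MN·m per $
  CFRP laminate: M = 0.585 MN·m per $
  epoxy: M = 0.390 MN·m per $
Highest index: concrete.

concrete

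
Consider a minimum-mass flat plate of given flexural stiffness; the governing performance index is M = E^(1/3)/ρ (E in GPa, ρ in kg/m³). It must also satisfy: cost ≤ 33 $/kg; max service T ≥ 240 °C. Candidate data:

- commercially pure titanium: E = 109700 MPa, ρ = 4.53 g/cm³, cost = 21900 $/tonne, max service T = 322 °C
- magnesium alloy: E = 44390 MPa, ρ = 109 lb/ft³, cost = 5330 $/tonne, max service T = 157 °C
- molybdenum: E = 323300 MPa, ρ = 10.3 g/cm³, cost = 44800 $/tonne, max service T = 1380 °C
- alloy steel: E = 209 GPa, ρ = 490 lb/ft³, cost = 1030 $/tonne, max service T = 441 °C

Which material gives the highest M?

commercially pure titanium

Screen on constraints: cost ≤ 33 $/kg; max service T ≥ 240 °C. Survivors: commercially pure titanium, alloy steel.
In SI units:
  commercially pure titanium: E = 109.7 GPa, ρ = 4530 kg/m³
  alloy steel: E = 209.0 GPa, ρ = 7849 kg/m³
  commercially pure titanium: M = 1.06×10⁻³
  alloy steel: M = 0.756×10⁻³
Commercially pure titanium ranks first.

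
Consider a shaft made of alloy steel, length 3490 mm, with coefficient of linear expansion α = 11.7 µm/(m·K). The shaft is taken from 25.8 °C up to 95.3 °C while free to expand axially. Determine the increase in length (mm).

ΔT = 95.3 − 25.8 = 69.50 K.
ΔL = α·L₀·ΔT = 11.7×10⁻⁶ × 3490 mm × 69.50 K = 2.84 mm.

2.84 mm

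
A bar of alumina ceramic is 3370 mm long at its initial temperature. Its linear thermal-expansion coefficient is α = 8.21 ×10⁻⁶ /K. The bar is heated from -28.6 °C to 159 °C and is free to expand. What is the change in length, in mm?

5.19 mm

ΔT = 159 − (-28.6) = 187.6 K.
ΔL = α·L₀·ΔT = 8.21×10⁻⁶ × 3370 mm × 187.6 K = 5.19 mm.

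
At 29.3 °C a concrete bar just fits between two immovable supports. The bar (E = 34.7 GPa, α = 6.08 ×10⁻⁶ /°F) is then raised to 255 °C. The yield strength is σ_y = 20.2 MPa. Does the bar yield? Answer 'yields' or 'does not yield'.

α = 6.08×10⁻⁶/°F × 9/5 = 10.9×10⁻⁶/K.
ΔT = 225.7 K. Constrained thermal stress σ = E·α·ΔT = 34.70×10³ MPa × 10.9×10⁻⁶ × 225.7 = 85.7 MPa (compressive).
Compare to σ_y = 20.2 MPa: σ ≥ σ_y, so it yields.

yields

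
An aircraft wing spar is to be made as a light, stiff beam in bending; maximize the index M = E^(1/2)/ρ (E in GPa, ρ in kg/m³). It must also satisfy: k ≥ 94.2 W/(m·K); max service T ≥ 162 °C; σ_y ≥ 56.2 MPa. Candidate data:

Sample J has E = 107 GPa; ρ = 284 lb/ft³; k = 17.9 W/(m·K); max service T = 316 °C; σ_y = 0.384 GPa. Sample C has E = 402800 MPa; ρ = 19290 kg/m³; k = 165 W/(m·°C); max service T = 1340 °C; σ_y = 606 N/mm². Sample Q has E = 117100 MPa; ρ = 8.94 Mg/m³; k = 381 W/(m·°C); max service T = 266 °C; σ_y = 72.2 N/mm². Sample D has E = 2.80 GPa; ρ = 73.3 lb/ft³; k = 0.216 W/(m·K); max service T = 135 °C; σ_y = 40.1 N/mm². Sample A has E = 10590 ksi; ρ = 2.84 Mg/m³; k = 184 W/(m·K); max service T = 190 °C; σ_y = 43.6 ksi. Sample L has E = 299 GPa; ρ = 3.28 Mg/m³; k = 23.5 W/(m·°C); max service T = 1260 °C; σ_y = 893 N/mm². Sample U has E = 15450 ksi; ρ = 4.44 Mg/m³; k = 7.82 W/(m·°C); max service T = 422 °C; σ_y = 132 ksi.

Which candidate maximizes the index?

Screen on constraints: k ≥ 94.2 W/(m·K); max service T ≥ 162 °C; σ_y ≥ 56.2 MPa. Survivors: sample C, sample Q, sample A.
Putting every candidate on a common basis:
  sample C: E = 402.8 GPa, ρ = 19290 kg/m³
  sample Q: E = 117.1 GPa, ρ = 8940 kg/m³
  sample A: E = 73.02 GPa, ρ = 2840 kg/m³
  sample A: M = 3.01×10⁻³
  sample Q: M = 1.21×10⁻³
  sample C: M = 1.04×10⁻³
Sample A has the largest M.

sample A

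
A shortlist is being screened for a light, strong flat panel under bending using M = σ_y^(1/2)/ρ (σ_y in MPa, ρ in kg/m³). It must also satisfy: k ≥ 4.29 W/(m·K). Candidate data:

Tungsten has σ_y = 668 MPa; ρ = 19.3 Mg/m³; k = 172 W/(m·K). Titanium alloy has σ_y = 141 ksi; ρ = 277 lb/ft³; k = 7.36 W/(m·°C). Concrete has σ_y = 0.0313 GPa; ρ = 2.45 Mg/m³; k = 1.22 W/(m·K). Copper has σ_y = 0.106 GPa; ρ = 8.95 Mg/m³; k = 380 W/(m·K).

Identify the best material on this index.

Screen on constraints: k ≥ 4.29 W/(m·K). Survivors: tungsten, titanium alloy, copper.
In SI units:
  tungsten: σ_y = 668.0 MPa, ρ = 19300 kg/m³
  titanium alloy: σ_y = 972.2 MPa, ρ = 4437 kg/m³
  copper: σ_y = 106.0 MPa, ρ = 8950 kg/m³
  titanium alloy: M = 7.03×10⁻³
  tungsten: M = 1.34×10⁻³
  copper: M = 1.15×10⁻³
Titanium alloy has the largest M.

titanium alloy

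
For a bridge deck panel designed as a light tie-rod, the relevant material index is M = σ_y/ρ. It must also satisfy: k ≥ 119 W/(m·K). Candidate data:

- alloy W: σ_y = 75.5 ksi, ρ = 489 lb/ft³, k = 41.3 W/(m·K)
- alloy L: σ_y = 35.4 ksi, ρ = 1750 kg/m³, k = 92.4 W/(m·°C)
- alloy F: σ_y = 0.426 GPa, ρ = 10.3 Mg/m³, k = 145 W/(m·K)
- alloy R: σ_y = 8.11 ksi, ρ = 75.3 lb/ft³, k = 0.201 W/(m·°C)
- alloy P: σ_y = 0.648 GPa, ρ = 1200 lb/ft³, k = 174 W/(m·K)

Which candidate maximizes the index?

alloy F

Screen on constraints: k ≥ 119 W/(m·K). Survivors: alloy F, alloy P.
Putting every candidate on a common basis:
  alloy F: σ_y = 426.0 MPa, ρ = 10300 kg/m³
  alloy P: σ_y = 648.0 MPa, ρ = 19220 kg/m³
  alloy F: M = 41.4 kN·m/kg
  alloy P: M = 33.7 kN·m/kg
Highest index: alloy F.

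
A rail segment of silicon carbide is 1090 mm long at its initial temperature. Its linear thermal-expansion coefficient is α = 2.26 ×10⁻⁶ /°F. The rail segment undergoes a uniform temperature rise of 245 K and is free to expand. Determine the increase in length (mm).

Convert α: 2.26×10⁻⁶/°F × (9/5) = 4.07×10⁻⁶/K.
ΔL = α·L₀·ΔT = 4.07×10⁻⁶ × 1090 mm × 245.0 K = 1.09 mm.

1.09 mm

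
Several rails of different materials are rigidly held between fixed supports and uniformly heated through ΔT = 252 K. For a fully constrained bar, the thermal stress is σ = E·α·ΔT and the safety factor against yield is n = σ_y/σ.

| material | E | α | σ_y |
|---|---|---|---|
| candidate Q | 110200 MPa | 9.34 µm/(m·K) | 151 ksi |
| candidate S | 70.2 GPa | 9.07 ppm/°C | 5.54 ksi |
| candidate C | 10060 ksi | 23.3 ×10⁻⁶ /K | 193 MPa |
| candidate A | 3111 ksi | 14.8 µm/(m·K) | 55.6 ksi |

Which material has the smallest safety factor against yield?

With everything in SI (GPa, ×10⁻⁶/K, MPa):
  candidate Q: E = 110.2, α = 9.34, σ_y = 1041 → σ = 259 MPa, n = 4.01
  candidate S: E = 70.20, α = 9.07, σ_y = 38.20 → σ = 160 MPa, n = 0.238
  candidate C: E = 69.36, α = 23.3, σ_y = 193.0 → σ = 407 MPa, n = 0.474
  candidate A: E = 21.45, α = 14.8, σ_y = 383.3 → σ = 80.0 MPa, n = 4.79
Smallest n: candidate S with n = 0.238.

candidate S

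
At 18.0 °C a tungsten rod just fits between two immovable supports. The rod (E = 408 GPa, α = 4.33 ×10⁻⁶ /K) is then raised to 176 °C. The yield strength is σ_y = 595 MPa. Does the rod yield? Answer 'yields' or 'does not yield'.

ΔT = 158.0 K. Constrained thermal stress σ = E·α·ΔT = 408.0×10³ MPa × 4.33×10⁻⁶ × 158.0 = 279 MPa (compressive).
Compare to σ_y = 595 MPa: σ < σ_y, so it does not yield.

does not yield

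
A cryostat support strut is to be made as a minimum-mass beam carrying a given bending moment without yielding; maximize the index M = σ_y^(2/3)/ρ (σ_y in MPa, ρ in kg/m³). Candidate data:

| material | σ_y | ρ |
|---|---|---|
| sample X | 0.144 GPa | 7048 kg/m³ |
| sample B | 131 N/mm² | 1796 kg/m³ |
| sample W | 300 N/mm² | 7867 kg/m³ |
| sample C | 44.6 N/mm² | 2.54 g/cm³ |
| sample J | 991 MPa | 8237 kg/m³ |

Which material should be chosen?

After converting to SI:
  sample X: σ_y = 144.0 MPa, ρ = 7048 kg/m³
  sample B: σ_y = 131.0 MPa, ρ = 1796 kg/m³
  sample W: σ_y = 300.0 MPa, ρ = 7867 kg/m³
  sample C: σ_y = 44.60 MPa, ρ = 2540 kg/m³
  sample J: σ_y = 991.0 MPa, ρ = 8237 kg/m³
  sample B: M = 14.4×10⁻³
  sample J: M = 12.1×10⁻³
  sample W: M = 5.70×10⁻³
  sample C: M = 4.95×10⁻³
  sample X: M = 3.90×10⁻³
Sample B has the largest M.

sample B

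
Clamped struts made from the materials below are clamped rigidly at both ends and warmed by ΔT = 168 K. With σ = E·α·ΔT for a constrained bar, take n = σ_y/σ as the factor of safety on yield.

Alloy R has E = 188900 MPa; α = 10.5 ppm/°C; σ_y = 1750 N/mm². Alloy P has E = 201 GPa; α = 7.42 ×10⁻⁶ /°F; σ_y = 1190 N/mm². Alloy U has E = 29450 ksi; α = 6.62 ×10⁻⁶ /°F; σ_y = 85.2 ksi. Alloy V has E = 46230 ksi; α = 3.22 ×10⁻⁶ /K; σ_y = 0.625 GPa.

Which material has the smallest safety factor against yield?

alloy U

Converting E to GPa, α to ×10⁻⁶/K, σ_y to MPa, then σ and n for each:
  alloy R: E = 188.9, α = 10.5, σ_y = 1750 → σ = 333 MPa, n = 5.25
  alloy P: E = 201.0, α = 13.4, σ_y = 1190 → σ = 451 MPa, n = 2.64
  alloy U: E = 203.1, α = 11.9, σ_y = 587.4 → σ = 406 MPa, n = 1.45
  alloy V: E = 318.7, α = 3.22, σ_y = 625.0 → σ = 172 MPa, n = 3.62
Alloy U has the lowest safety factor, n = 1.45.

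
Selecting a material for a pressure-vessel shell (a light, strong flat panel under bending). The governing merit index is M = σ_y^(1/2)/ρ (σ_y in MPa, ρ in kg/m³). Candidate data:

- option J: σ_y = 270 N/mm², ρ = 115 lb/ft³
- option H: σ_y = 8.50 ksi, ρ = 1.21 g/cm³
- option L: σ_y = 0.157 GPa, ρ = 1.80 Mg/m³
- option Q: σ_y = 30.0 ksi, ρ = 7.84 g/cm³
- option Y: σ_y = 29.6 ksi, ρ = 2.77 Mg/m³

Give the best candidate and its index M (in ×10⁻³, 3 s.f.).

option J, M = 8.92×10⁻³

Putting every candidate on a common basis:
  option J: σ_y = 270.0 MPa, ρ = 1842 kg/m³
  option H: σ_y = 58.61 MPa, ρ = 1210 kg/m³
  option L: σ_y = 157.0 MPa, ρ = 1800 kg/m³
  option Q: σ_y = 206.8 MPa, ρ = 7840 kg/m³
  option Y: σ_y = 204.1 MPa, ρ = 2770 kg/m³
  option J: M = 8.92×10⁻³
  option L: M = 6.96×10⁻³
  option H: M = 6.33×10⁻³
  option Y: M = 5.16×10⁻³
  option Q: M = 1.83×10⁻³
Option J ranks first.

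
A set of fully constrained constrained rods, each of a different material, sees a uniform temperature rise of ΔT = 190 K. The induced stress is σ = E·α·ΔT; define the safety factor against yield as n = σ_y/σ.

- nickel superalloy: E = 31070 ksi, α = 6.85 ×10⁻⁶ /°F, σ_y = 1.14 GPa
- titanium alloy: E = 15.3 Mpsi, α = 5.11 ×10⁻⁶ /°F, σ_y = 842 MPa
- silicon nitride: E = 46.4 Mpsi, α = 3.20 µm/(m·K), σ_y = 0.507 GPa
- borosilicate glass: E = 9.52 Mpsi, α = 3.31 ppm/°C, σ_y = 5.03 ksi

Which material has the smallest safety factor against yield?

borosilicate glass

Converting E to GPa, α to ×10⁻⁶/K, σ_y to MPa, then σ and n for each:
  nickel superalloy: E = 214.2, α = 12.3, σ_y = 1140 → σ = 502 MPa, n = 2.27
  titanium alloy: E = 105.5, α = 9.20, σ_y = 842.0 → σ = 184 MPa, n = 4.57
  silicon nitride: E = 319.9, α = 3.20, σ_y = 507.0 → σ = 195 MPa, n = 2.61
  borosilicate glass: E = 65.64, α = 3.31, σ_y = 34.68 → σ = 41.3 MPa, n = 0.840
Smallest n: borosilicate glass with n = 0.840.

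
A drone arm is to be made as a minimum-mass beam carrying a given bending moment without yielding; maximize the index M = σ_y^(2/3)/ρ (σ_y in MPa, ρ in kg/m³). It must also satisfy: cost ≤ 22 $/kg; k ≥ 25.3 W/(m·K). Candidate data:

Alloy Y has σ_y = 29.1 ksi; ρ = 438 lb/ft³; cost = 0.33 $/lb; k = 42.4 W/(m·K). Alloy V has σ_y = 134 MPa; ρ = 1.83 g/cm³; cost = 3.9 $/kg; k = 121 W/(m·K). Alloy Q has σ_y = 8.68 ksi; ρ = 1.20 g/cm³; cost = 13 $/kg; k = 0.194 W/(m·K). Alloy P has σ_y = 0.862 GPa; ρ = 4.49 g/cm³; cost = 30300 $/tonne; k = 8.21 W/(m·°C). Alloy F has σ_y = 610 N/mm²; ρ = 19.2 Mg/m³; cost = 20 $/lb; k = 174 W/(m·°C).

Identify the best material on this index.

alloy V

Screen on constraints: cost ≤ 22 $/kg; k ≥ 25.3 W/(m·K). Survivors: alloy Y, alloy V.
Putting every candidate on a common basis:
  alloy Y: σ_y = 200.6 MPa, ρ = 7016 kg/m³
  alloy V: σ_y = 134.0 MPa, ρ = 1830 kg/m³
  alloy V: M = 14.3×10⁻³
  alloy Y: M = 4.88×10⁻³
The maximum is for alloy V.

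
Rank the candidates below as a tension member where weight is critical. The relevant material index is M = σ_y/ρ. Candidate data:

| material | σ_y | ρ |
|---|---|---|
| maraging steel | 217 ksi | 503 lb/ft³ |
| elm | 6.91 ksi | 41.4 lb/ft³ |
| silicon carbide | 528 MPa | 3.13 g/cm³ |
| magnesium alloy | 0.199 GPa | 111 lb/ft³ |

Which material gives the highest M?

Putting every candidate on a common basis:
  maraging steel: σ_y = 1496 MPa, ρ = 8057 kg/m³
  elm: σ_y = 47.64 MPa, ρ = 663.2 kg/m³
  silicon carbide: σ_y = 528.0 MPa, ρ = 3130 kg/m³
  magnesium alloy: σ_y = 199.0 MPa, ρ = 1778 kg/m³
  maraging steel: M = 186 kN·m/kg
  silicon carbide: M = 169 kN·m/kg
  magnesium alloy: M = 112 kN·m/kg
  elm: M = 71.8 kN·m/kg
Highest index: maraging steel.

maraging steel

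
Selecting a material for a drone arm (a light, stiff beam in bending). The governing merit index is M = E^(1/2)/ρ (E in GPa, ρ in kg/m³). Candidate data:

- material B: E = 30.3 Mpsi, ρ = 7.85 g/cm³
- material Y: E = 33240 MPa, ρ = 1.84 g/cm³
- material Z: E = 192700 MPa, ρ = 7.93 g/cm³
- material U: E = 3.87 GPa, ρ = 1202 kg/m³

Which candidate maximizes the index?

Putting every candidate on a common basis:
  material B: E = 208.9 GPa, ρ = 7850 kg/m³
  material Y: E = 33.24 GPa, ρ = 1840 kg/m³
  material Z: E = 192.7 GPa, ρ = 7930 kg/m³
  material U: E = 3.870 GPa, ρ = 1202 kg/m³
  material Y: M = 3.13×10⁻³
  material B: M = 1.84×10⁻³
  material Z: M = 1.75×10⁻³
  material U: M = 1.64×10⁻³
Highest index: material Y.

material Y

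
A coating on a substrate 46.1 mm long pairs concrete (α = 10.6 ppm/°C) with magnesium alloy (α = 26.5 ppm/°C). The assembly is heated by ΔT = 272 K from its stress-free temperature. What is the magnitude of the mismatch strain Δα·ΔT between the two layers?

Δα = |10.6 − 26.5|×10⁻⁶/K = 15.9×10⁻⁶/K.
Mismatch strain = Δα·ΔT = 15.9×10⁻⁶ × 272.0 = 4.32×10⁻³.

4.32×10⁻³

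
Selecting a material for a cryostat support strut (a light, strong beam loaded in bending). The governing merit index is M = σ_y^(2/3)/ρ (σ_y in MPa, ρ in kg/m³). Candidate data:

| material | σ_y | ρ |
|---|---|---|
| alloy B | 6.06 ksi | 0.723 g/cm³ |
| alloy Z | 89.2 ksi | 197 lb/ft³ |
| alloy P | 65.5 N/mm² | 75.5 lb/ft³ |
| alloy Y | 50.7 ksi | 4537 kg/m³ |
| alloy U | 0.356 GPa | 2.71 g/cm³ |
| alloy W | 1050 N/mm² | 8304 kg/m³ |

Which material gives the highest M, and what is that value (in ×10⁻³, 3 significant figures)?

alloy Z, M = 22.9×10⁻³

After converting to SI:
  alloy B: σ_y = 41.78 MPa, ρ = 723.0 kg/m³
  alloy Z: σ_y = 615.0 MPa, ρ = 3156 kg/m³
  alloy P: σ_y = 65.50 MPa, ρ = 1209 kg/m³
  alloy Y: σ_y = 349.6 MPa, ρ = 4537 kg/m³
  alloy U: σ_y = 356.0 MPa, ρ = 2710 kg/m³
  alloy W: σ_y = 1050 MPa, ρ = 8304 kg/m³
  alloy Z: M = 22.9×10⁻³
  alloy U: M = 18.5×10⁻³
  alloy B: M = 16.7×10⁻³
  alloy P: M = 13.4×10⁻³
  alloy W: M = 12.4×10⁻³
  alloy Y: M = 10.9×10⁻³
Highest index: alloy Z.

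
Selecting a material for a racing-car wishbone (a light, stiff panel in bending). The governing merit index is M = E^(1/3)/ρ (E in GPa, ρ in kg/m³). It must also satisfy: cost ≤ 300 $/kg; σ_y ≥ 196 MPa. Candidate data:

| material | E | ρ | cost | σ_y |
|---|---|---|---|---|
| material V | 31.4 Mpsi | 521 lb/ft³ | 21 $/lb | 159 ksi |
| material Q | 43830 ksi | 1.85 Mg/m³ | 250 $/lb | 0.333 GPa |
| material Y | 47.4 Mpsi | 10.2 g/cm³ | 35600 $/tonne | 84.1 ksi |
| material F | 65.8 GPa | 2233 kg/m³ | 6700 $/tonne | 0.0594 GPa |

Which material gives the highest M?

Screen on constraints: cost ≤ 300 $/kg; σ_y ≥ 196 MPa. Survivors: material V, material Y.
After converting to SI:
  material V: E = 216.5 GPa, ρ = 8346 kg/m³
  material Y: E = 326.8 GPa, ρ = 10200 kg/m³
  material V: M = 0.719×10⁻³
  material Y: M = 0.675×10⁻³
Material V has the largest M.

material V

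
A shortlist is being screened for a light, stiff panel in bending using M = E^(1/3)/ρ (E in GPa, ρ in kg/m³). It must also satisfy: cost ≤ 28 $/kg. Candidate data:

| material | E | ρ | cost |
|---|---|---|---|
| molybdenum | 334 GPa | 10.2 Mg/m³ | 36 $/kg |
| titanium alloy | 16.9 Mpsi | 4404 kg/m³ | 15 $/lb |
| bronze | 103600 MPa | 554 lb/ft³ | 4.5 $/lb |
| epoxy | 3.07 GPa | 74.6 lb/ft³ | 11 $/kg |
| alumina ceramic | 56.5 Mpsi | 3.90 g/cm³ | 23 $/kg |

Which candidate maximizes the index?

alumina ceramic

Screen on constraints: cost ≤ 28 $/kg. Survivors: bronze, epoxy, alumina ceramic.
Normalizing units and computing the index:
  bronze: E = 103.6 GPa, ρ = 8874 kg/m³
  epoxy: E = 3.070 GPa, ρ = 1195 kg/m³
  alumina ceramic: E = 389.6 GPa, ρ = 3900 kg/m³
  alumina ceramic: M = 1.87×10⁻³
  epoxy: M = 1.22×10⁻³
  bronze: M = 0.529×10⁻³
The maximum is for alumina ceramic.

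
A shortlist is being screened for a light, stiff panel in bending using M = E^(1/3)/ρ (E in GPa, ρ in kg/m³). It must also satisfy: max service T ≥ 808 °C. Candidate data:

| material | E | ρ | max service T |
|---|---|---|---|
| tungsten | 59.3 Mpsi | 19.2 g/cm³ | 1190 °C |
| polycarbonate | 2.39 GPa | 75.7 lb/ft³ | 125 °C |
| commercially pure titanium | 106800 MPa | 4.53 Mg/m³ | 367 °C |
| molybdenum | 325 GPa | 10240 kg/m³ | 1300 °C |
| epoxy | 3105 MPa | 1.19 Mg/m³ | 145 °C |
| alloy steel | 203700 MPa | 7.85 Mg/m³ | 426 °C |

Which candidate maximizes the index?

molybdenum

Screen on constraints: max service T ≥ 808 °C. Survivors: tungsten, molybdenum.
After converting to SI:
  tungsten: E = 408.9 GPa, ρ = 19200 kg/m³
  molybdenum: E = 325.0 GPa, ρ = 10240 kg/m³
  molybdenum: M = 0.671×10⁻³
  tungsten: M = 0.387×10⁻³
The maximum is for molybdenum.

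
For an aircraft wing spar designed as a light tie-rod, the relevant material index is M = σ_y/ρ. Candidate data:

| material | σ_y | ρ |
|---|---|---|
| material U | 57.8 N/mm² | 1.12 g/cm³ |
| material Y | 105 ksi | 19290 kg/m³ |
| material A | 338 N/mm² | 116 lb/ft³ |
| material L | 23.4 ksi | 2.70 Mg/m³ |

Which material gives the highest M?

material A

In SI units:
  material U: σ_y = 57.80 MPa, ρ = 1120 kg/m³
  material Y: σ_y = 723.9 MPa, ρ = 19290 kg/m³
  material A: σ_y = 338.0 MPa, ρ = 1858 kg/m³
  material L: σ_y = 161.3 MPa, ρ = 2700 kg/m³
  material A: M = 182 kN·m/kg
  material L: M = 59.8 kN·m/kg
  material U: M = 51.6 kN·m/kg
  material Y: M = 37.5 kN·m/kg
Material A has the largest M.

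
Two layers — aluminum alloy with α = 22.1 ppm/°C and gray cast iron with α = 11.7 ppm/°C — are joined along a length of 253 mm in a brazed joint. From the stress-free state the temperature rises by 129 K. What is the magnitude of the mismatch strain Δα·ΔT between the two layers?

1.34×10⁻³

Δα = |22.1 − 11.7|×10⁻⁶/K = 10.4×10⁻⁶/K.
Mismatch strain = Δα·ΔT = 10.4×10⁻⁶ × 129.0 = 1.34×10⁻³.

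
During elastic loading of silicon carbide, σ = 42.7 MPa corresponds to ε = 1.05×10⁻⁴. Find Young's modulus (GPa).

E = σ/ε = 42.7 MPa / 1.05×10⁻⁴ = 406700 MPa = 407 GPa.

407 GPa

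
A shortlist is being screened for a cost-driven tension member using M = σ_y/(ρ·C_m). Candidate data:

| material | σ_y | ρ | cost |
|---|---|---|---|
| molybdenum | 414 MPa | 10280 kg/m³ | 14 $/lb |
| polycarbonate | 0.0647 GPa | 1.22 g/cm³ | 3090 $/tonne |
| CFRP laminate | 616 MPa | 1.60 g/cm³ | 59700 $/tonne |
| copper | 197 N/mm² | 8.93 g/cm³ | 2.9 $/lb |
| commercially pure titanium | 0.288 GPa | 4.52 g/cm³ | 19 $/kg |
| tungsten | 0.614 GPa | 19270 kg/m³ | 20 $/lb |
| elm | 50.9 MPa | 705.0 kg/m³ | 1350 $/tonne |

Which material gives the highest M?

Putting every candidate on a common basis:
  molybdenum: σ_y = 414.0 MPa, ρ = 10280 kg/m³, cost = 30.86 $/kg
  polycarbonate: σ_y = 64.70 MPa, ρ = 1220 kg/m³, cost = 3.090 $/kg
  CFRP laminate: σ_y = 616.0 MPa, ρ = 1600 kg/m³, cost = 59.70 $/kg
  copper: σ_y = 197.0 MPa, ρ = 8930 kg/m³, cost = 6.393 $/kg
  commercially pure titanium: σ_y = 288.0 MPa, ρ = 4520 kg/m³, cost = 19.00 $/kg
  tungsten: σ_y = 614.0 MPa, ρ = 19270 kg/m³, cost = 44.09 $/kg
  elm: σ_y = 50.90 MPa, ρ = 705.0 kg/m³, cost = 1.350 $/kg
  elm: M = 53.5 kN·m per $
  polycarbonate: M = 17.2 kN·m per $
  CFRP laminate: M = 6.45 kN·m per $
  copper: M = 3.45 kN·m per $
  commercially pure titanium: M = 3.35 kN·m per $
  molybdenum: M = 1.30 kN·m per $
  tungsten: M = 0.723 kN·m per $
Elm has the largest M.

elm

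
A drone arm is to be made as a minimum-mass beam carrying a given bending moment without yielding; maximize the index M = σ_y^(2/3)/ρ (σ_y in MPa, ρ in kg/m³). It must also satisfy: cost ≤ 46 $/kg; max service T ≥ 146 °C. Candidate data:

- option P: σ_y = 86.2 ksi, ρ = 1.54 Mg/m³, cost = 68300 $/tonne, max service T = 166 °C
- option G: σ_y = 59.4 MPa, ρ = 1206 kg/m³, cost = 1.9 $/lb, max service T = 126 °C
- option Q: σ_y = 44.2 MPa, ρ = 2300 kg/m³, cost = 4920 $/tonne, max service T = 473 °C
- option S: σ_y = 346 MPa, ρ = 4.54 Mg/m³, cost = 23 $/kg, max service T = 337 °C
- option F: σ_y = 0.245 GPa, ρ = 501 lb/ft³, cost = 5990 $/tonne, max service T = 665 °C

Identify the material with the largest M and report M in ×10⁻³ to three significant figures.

Screen on constraints: cost ≤ 46 $/kg; max service T ≥ 146 °C. Survivors: option Q, option S, option F.
In SI units:
  option Q: σ_y = 44.20 MPa, ρ = 2300 kg/m³
  option S: σ_y = 346.0 MPa, ρ = 4540 kg/m³
  option F: σ_y = 245.0 MPa, ρ = 8025 kg/m³
  option S: M = 10.9×10⁻³
  option Q: M = 5.44×10⁻³
  option F: M = 4.88×10⁻³
Highest index: option S.

option S, M = 10.9×10⁻³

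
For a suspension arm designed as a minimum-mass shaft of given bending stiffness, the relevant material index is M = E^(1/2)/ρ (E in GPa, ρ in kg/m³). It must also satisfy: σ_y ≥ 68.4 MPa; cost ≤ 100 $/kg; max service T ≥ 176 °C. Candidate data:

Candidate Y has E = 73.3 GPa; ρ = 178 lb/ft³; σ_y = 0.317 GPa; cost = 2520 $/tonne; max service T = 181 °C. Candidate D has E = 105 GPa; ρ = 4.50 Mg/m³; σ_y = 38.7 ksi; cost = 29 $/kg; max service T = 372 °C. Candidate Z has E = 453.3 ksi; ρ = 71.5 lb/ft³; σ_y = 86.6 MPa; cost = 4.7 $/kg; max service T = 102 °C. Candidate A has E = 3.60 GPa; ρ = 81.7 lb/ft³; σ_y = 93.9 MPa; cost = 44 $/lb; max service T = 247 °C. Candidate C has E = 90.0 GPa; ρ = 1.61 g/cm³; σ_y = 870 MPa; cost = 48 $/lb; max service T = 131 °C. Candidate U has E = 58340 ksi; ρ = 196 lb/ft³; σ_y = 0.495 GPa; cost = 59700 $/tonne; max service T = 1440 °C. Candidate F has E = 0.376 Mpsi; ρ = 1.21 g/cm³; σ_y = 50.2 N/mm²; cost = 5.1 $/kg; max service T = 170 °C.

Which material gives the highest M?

Screen on constraints: σ_y ≥ 68.4 MPa; cost ≤ 100 $/kg; max service T ≥ 176 °C. Survivors: candidate Y, candidate D, candidate A, candidate U.
Putting every candidate on a common basis:
  candidate Y: E = 73.30 GPa, ρ = 2851 kg/m³
  candidate D: E = 105.0 GPa, ρ = 4500 kg/m³
  candidate A: E = 3.600 GPa, ρ = 1309 kg/m³
  candidate U: E = 402.2 GPa, ρ = 3140 kg/m³
  candidate U: M = 6.39×10⁻³
  candidate Y: M = 3.00×10⁻³
  candidate D: M = 2.28×10⁻³
  candidate A: M = 1.45×10⁻³
Candidate U has the largest M.

candidate U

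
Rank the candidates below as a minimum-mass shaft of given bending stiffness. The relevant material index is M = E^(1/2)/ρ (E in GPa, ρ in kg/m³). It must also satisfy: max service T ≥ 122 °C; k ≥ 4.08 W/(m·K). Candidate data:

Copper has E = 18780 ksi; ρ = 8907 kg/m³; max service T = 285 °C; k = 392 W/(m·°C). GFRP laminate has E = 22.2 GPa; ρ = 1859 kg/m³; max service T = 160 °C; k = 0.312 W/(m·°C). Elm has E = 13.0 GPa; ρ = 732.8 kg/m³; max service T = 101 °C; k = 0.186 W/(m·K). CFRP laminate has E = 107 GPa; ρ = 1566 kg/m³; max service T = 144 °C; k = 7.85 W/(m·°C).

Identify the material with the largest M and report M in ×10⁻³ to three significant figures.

CFRP laminate, M = 6.61×10⁻³

Screen on constraints: max service T ≥ 122 °C; k ≥ 4.08 W/(m·K). Survivors: copper, CFRP laminate.
Putting every candidate on a common basis:
  copper: E = 129.5 GPa, ρ = 8907 kg/m³
  CFRP laminate: E = 107.0 GPa, ρ = 1566 kg/m³
  CFRP laminate: M = 6.61×10⁻³
  copper: M = 1.28×10⁻³
The maximum is for CFRP laminate.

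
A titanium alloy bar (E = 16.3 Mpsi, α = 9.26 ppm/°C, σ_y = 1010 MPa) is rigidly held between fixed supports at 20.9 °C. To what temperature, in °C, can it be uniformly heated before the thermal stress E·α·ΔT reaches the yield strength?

991 °C

E = 16.3 Mpsi = 112.4 GPa.
E·α·ΔT = 1010 MPa ⇒ ΔT = 1010 / (112.4×10³ × 9.26×10⁻⁶) = 970.5 K.
T = 20.9 + 970.5 = 991.4 °C.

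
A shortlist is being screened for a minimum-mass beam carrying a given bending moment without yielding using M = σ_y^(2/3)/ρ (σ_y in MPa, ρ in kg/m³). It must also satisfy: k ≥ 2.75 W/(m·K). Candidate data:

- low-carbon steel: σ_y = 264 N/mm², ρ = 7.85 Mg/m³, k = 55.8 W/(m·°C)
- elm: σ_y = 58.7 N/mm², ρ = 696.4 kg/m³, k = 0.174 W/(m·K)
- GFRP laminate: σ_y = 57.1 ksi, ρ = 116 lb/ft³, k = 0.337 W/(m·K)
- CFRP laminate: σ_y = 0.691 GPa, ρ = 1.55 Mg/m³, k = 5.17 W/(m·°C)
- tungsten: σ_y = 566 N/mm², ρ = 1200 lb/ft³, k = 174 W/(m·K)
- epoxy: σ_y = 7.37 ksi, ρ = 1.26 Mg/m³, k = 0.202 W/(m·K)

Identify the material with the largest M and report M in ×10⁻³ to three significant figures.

Screen on constraints: k ≥ 2.75 W/(m·K). Survivors: low-carbon steel, CFRP laminate, tungsten.
Convert each candidate to consistent units, then evaluate M:
  low-carbon steel: σ_y = 264.0 MPa, ρ = 7850 kg/m³
  CFRP laminate: σ_y = 691.0 MPa, ρ = 1550 kg/m³
  tungsten: σ_y = 566.0 MPa, ρ = 19220 kg/m³
  CFRP laminate: M = 50.4×10⁻³
  low-carbon steel: M = 5.24×10⁻³
  tungsten: M = 3.56×10⁻³
The maximum is for CFRP laminate.

CFRP laminate, M = 50.4×10⁻³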